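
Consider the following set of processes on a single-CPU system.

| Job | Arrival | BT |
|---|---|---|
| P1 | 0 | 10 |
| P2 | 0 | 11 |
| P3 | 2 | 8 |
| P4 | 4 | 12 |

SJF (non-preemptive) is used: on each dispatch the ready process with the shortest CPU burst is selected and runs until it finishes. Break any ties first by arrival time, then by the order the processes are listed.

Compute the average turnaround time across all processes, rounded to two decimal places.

23.00

Gantt: | P1 0-10 | P3 10-18 | P2 18-29 | P4 29-41 |
Completion: P1=10  P2=29  P3=18  P4=41
Turnaround (C−A): P1=10  P2=29  P3=16  P4=37
Turnaround times: P1=10, P2=29, P3=16, P4=37
Average turnaround = (10+29+16+37) / 4 = 92/4 = 23.00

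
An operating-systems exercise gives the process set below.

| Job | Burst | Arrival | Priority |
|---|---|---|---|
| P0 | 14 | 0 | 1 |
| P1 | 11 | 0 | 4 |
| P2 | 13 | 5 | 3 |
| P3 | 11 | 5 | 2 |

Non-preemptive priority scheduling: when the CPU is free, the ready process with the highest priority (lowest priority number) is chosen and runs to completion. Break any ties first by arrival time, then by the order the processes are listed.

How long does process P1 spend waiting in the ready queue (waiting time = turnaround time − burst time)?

38

Schedule: | P0 0-14 | P3 14-25 | P2 25-38 | P1 38-49 |
Completion: P0=14  P1=49  P2=38  P3=25
Waiting(P1) = turnaround − burst = 49 − 11 = 38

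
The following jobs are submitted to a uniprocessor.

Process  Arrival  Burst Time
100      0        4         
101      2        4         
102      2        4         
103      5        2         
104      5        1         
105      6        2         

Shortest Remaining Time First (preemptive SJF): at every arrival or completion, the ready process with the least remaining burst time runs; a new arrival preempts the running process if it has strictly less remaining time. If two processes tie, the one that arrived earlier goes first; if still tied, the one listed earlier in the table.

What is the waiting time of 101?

7

Gantt: | 100 0-4 | 101 4-5 | 104 5-6 | 103 6-8 | 105 8-10 | 101 10-13 | 102 13-17 |
Completion: 100=4  101=13  102=17  103=8  104=6  105=10
Waiting(101) = turnaround − burst = 11 − 4 = 7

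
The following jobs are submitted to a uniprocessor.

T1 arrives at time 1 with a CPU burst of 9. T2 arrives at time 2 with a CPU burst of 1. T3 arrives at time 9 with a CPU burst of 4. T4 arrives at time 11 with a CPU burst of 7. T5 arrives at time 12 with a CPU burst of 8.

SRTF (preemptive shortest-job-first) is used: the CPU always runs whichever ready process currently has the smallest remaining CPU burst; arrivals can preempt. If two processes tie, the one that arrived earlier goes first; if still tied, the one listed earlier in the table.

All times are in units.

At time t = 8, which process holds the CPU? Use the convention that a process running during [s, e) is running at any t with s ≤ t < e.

Schedule: | idle 0-1 | T1 1-2 | T2 2-3 | T1 3-11 | T3 11-15 | T4 15-22 | T5 22-30 |
Completion: T1=11  T2=3  T3=15  T4=22  T5=30

T1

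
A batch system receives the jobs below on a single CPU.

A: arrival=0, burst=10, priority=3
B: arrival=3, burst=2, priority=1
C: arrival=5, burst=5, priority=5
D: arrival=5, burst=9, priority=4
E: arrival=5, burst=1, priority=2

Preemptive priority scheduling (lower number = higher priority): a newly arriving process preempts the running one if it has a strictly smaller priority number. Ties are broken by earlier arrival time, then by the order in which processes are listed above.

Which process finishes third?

Schedule: | A 0-3 | B 3-5 | E 5-6 | A 6-13 | D 13-22 | C 22-27 |
Completion: A=13  B=5  C=27  D=22  E=6
Finish order: B → E → A → D → C

A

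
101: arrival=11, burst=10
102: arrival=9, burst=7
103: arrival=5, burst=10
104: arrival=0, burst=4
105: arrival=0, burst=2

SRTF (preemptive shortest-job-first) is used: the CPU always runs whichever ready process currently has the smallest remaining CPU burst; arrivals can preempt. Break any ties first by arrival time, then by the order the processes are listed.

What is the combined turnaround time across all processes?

55

Schedule: | 105 0-2 | 104 2-6 | 103 6-16 | 102 16-23 | 101 23-33 |
Completion: 101=33  102=23  103=16  104=6  105=2
Turnaround (C−A): 101=22  102=14  103=11  104=6  105=2
Turnaround = completion − arrival: 101=22, 102=14, 103=11, 104=6, 105=2
Total turnaround = 22 + 14 + 11 + 6 + 2 = 55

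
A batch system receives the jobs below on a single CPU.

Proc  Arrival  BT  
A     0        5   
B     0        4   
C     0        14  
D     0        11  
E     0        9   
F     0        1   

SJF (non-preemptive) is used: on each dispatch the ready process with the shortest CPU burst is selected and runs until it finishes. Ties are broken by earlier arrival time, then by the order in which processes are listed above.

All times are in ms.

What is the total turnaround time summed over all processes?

Schedule: | F 0-1 | B 1-5 | A 5-10 | E 10-19 | D 19-30 | C 30-44 |
Completion: A=10  B=5  C=44  D=30  E=19  F=1
Turnaround = completion − arrival: A=10, B=5, C=44, D=30, E=19, F=1
Total turnaround = 10 + 5 + 44 + 30 + 19 + 1 = 109

109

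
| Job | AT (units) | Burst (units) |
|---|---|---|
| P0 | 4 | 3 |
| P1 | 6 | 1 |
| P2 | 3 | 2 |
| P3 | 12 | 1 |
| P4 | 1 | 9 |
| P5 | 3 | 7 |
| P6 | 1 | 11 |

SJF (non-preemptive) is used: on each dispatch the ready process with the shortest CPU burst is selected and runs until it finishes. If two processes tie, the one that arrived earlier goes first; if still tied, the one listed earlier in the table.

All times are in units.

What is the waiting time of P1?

Timeline: | idle 0-1 | P4 1-10 | P1 10-11 | P2 11-13 | P3 13-14 | P0 14-17 | P5 17-24 | P6 24-35 |
Completion: P0=17  P1=11  P2=13  P3=14  P4=10  P5=24  P6=35
Turnaround (C−A): P0=13  P1=5  P2=10  P3=2  P4=9  P5=21  P6=34
Waiting(P1) = turnaround − burst = 5 − 1 = 4

4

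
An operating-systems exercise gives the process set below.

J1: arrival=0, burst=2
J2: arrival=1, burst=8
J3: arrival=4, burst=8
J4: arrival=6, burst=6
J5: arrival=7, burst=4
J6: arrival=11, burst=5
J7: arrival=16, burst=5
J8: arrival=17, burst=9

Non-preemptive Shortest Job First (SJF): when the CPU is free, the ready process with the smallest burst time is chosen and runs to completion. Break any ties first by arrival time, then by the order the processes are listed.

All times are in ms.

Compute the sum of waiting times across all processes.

Gantt: | J1 0-2 | J2 2-10 | J5 10-14 | J6 14-19 | J7 19-24 | J4 24-30 | J3 30-38 | J8 38-47 |
Completion: J1=2  J2=10  J3=38  J4=30  J5=14  J6=19  J7=24  J8=47
Waiting = turnaround − burst: J1=0, J2=1, J3=26, J4=18, J5=3, J6=3, J7=3, J8=21
Total waiting = 0 + 1 + 26 + 18 + 3 + 3 + 3 + 21 = 75

75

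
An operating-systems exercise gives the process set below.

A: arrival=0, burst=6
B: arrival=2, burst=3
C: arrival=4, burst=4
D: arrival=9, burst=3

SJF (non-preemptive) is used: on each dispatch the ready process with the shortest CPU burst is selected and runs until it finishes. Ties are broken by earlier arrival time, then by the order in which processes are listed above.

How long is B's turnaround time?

7

Schedule: | A 0-6 | B 6-9 | D 9-12 | C 12-16 |
Completion: A=6  B=9  C=16  D=12
Turnaround (C−A): A=6  B=7  C=12  D=3
Turnaround(B) = completion − arrival = 9 − 2 = 7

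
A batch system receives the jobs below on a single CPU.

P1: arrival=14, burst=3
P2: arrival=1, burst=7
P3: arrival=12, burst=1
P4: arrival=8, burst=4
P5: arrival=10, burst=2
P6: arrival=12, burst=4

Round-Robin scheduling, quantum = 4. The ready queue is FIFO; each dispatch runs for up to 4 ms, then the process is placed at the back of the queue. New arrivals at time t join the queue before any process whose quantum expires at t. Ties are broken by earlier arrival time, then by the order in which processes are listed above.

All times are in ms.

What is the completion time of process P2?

Gantt: | idle 0-1 | P2 1-8 | P4 8-12 | P5 12-14 | P3 14-15 | P6 15-19 | P1 19-22 |
Completion: P1=22  P2=8  P3=15  P4=12  P5=14  P6=19
Turnaround (C−A): P1=8  P2=7  P3=3  P4=4  P5=4  P6=7

8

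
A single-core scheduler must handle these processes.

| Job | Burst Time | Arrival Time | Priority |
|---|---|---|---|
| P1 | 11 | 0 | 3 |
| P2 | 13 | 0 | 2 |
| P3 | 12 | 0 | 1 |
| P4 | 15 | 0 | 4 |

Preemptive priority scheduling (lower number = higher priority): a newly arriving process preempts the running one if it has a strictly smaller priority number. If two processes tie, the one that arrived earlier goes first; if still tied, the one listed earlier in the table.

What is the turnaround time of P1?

36

Schedule: | P3 0-12 | P2 12-25 | P1 25-36 | P4 36-51 |
Completion: P1=36  P2=25  P3=12  P4=51
Turnaround (C−A): P1=36  P2=25  P3=12  P4=51
Turnaround(P1) = completion − arrival = 36 − 0 = 36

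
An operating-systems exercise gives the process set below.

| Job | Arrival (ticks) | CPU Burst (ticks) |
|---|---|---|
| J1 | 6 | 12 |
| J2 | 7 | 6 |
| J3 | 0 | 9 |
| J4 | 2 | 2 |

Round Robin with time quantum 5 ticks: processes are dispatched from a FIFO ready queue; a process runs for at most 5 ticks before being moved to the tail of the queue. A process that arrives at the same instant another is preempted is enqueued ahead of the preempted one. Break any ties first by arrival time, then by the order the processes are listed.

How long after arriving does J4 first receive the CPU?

3

Timeline: | J3 0-5 | J4 5-7 | J3 7-11 | J1 11-16 | J2 16-21 | J1 21-26 | J2 26-27 | J1 27-29 |
Completion: J1=29  J2=27  J3=11  J4=7
Response(J4) = first start − arrival = 5 − 2 = 3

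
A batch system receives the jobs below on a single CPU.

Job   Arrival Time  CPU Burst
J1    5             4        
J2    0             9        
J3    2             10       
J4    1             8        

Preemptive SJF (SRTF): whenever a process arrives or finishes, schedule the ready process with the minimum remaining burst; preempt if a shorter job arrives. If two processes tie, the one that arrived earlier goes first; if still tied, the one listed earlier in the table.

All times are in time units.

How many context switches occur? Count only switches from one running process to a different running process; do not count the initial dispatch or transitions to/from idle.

Gantt: | J2 0-9 | J1 9-13 | J4 13-21 | J3 21-31 |
Completion: J1=13  J2=9  J3=31  J4=21
Turnaround (C−A): J1=8  J2=9  J3=29  J4=20

3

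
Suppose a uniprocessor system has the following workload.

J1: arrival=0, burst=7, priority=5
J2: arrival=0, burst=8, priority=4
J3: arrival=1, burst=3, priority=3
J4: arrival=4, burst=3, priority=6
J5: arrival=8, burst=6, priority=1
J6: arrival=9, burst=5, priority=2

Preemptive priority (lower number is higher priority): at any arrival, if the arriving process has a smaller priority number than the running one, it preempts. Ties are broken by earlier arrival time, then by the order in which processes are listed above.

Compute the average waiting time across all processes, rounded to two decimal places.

Timeline: | J2 0-1 | J3 1-4 | J2 4-8 | J5 8-14 | J6 14-19 | J2 19-22 | J1 22-29 | J4 29-32 |
Completion: J1=29  J2=22  J3=4  J4=32  J5=14  J6=19
Turnaround (C−A): J1=29  J2=22  J3=3  J4=28  J5=6  J6=10
Waiting times: J1=22, J2=14, J3=0, J4=25, J5=0, J6=5
Average waiting = (22+14+0+25+0+5) / 6 = 66/6 = 11.00

11.00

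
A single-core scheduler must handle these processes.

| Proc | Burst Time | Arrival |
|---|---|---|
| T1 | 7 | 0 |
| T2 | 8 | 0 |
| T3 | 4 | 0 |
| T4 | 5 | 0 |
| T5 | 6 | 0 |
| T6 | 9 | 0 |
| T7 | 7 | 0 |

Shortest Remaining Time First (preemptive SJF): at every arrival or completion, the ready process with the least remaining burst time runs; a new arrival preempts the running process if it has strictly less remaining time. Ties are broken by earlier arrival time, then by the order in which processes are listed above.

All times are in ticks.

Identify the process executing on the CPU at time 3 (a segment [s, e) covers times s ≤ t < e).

Timeline: | T3 0-4 | T4 4-9 | T5 9-15 | T1 15-22 | T7 22-29 | T2 29-37 | T6 37-46 |
Completion: T1=22  T2=37  T3=4  T4=9  T5=15  T6=46  T7=29
Turnaround (C−A): T1=22  T2=37  T3=4  T4=9  T5=15  T6=46  T7=29

T3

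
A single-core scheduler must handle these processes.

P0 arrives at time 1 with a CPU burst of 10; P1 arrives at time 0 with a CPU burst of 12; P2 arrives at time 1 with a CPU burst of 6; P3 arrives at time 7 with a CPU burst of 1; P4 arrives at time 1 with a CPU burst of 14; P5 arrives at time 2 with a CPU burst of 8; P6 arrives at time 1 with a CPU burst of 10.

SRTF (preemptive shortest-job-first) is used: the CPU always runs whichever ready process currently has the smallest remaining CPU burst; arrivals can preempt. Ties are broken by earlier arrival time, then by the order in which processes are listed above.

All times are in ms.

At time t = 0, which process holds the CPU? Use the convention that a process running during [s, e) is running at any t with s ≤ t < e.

P1

Timeline: | P1 0-1 | P2 1-7 | P3 7-8 | P5 8-16 | P0 16-26 | P6 26-36 | P1 36-47 | P4 47-61 |
Completion: P0=26  P1=47  P2=7  P3=8  P4=61  P5=16  P6=36
Turnaround (C−A): P0=25  P1=47  P2=6  P3=1  P4=60  P5=14  P6=35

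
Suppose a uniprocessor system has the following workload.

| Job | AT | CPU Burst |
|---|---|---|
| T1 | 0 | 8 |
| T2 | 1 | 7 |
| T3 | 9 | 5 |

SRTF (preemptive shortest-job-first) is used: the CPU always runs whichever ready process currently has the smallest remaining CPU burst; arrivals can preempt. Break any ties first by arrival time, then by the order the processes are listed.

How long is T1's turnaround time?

8

Timeline: | T1 0-8 | T2 8-9 | T3 9-14 | T2 14-20 |
Completion: T1=8  T2=20  T3=14
Turnaround(T1) = completion − arrival = 8 − 0 = 8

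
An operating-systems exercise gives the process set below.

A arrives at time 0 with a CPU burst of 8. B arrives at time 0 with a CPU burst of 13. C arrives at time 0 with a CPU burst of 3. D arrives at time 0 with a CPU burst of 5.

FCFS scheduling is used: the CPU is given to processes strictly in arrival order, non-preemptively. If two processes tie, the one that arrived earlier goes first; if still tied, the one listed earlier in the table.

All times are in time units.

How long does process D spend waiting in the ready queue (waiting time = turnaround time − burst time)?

24

Schedule: | A 0-8 | B 8-21 | C 21-24 | D 24-29 |
Completion: A=8  B=21  C=24  D=29
Turnaround (C−A): A=8  B=21  C=24  D=29
Waiting(D) = turnaround − burst = 29 − 5 = 24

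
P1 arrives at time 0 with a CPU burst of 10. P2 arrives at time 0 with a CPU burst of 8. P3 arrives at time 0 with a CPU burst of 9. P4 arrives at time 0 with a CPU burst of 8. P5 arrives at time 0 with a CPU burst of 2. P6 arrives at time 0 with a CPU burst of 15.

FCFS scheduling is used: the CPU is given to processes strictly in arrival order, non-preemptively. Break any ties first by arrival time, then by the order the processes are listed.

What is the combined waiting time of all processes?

127

Timeline: | P1 0-10 | P2 10-18 | P3 18-27 | P4 27-35 | P5 35-37 | P6 37-52 |
Completion: P1=10  P2=18  P3=27  P4=35  P5=37  P6=52
Waiting = turnaround − burst: P1=0, P2=10, P3=18, P4=27, P5=35, P6=37
Total waiting = 0 + 10 + 18 + 27 + 35 + 37 = 127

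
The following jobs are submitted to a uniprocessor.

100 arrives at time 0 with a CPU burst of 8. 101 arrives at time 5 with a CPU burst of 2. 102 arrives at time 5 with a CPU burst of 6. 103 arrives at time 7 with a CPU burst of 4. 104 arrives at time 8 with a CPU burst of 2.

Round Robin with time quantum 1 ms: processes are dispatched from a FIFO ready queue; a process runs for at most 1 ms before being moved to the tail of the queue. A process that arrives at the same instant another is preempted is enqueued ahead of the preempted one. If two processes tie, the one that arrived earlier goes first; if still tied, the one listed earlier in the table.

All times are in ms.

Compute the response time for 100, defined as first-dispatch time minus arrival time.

Gantt: | 100 0-5 | 101 5-6 | 102 6-7 | 100 7-8 | 101 8-9 | 103 9-10 | 102 10-11 | 104 11-12 | 100 12-13 | 103 13-14 | 102 14-15 | 104 15-16 | 100 16-17 | 103 17-18 | 102 18-19 | 103 19-20 | 102 20-22 |
Completion: 100=17  101=9  102=22  103=20  104=16
Turnaround (C−A): 100=17  101=4  102=17  103=13  104=8
Response(100) = first start − arrival = 0 − 0 = 0

0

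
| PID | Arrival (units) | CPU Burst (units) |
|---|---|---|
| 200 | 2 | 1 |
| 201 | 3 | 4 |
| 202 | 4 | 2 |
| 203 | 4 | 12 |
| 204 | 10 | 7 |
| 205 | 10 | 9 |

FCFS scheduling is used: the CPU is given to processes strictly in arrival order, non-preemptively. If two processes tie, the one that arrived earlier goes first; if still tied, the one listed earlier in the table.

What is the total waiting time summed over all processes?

37

Schedule: | idle 0-2 | 200 2-3 | 201 3-7 | 202 7-9 | 203 9-21 | 204 21-28 | 205 28-37 |
Completion: 200=3  201=7  202=9  203=21  204=28  205=37
Turnaround (C−A): 200=1  201=4  202=5  203=17  204=18  205=27
Waiting = turnaround − burst: 200=0, 201=0, 202=3, 203=5, 204=11, 205=18
Total waiting = 0 + 0 + 3 + 5 + 11 + 18 = 37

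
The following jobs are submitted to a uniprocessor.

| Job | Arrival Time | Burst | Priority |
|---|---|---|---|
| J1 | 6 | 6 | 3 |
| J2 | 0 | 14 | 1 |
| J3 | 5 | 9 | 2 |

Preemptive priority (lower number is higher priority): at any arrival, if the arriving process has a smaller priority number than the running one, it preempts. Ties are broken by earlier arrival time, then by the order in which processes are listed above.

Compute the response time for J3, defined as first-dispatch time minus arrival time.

9

Schedule: | J2 0-14 | J3 14-23 | J1 23-29 |
Completion: J1=29  J2=14  J3=23
Turnaround (C−A): J1=23  J2=14  J3=18
Response(J3) = first start − arrival = 14 − 5 = 9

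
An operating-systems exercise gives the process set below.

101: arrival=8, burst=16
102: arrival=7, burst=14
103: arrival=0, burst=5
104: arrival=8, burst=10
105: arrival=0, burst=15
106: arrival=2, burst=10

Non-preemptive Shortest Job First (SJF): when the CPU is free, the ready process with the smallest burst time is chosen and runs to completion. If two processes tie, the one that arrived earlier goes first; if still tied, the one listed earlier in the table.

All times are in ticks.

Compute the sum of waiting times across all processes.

113

Gantt: | 103 0-5 | 106 5-15 | 104 15-25 | 102 25-39 | 105 39-54 | 101 54-70 |
Completion: 101=70  102=39  103=5  104=25  105=54  106=15
Turnaround (C−A): 101=62  102=32  103=5  104=17  105=54  106=13
Waiting = turnaround − burst: 101=46, 102=18, 103=0, 104=7, 105=39, 106=3
Total waiting = 46 + 18 + 0 + 7 + 39 + 3 = 113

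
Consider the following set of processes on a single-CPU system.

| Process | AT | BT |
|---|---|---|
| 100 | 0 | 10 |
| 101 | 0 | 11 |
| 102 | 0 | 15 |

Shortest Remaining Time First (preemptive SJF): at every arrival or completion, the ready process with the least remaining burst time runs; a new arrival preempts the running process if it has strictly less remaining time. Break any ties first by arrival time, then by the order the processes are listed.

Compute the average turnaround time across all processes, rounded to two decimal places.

Gantt: | 100 0-10 | 101 10-21 | 102 21-36 |
Completion: 100=10  101=21  102=36
Turnaround times: 100=10, 101=21, 102=36
Average turnaround = (10+21+36) / 3 = 67/3 = 22.33

22.33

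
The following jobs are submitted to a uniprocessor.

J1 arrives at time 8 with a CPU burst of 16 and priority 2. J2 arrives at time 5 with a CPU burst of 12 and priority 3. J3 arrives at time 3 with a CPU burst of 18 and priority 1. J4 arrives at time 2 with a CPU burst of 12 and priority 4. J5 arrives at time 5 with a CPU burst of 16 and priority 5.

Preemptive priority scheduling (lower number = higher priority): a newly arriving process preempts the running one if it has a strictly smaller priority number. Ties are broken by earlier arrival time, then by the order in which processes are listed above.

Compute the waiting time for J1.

13

Timeline: | idle 0-2 | J4 2-3 | J3 3-21 | J1 21-37 | J2 37-49 | J4 49-60 | J5 60-76 |
Completion: J1=37  J2=49  J3=21  J4=60  J5=76
Waiting(J1) = turnaround − burst = 29 − 16 = 13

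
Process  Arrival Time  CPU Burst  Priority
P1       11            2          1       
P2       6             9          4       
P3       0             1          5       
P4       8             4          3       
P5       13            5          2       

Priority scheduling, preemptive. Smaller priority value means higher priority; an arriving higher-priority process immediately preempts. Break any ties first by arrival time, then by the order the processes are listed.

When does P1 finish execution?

13

Gantt: | P3 0-1 | idle 1-6 | P2 6-8 | P4 8-11 | P1 11-13 | P5 13-18 | P4 18-19 | P2 19-26 |
Completion: P1=13  P2=26  P3=1  P4=19  P5=18
Turnaround (C−A): P1=2  P2=20  P3=1  P4=11  P5=5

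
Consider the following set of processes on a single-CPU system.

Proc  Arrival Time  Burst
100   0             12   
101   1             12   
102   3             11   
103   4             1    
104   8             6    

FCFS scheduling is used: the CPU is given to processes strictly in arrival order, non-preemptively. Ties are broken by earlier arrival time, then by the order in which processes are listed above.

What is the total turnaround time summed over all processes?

133

Schedule: | 100 0-12 | 101 12-24 | 102 24-35 | 103 35-36 | 104 36-42 |
Completion: 100=12  101=24  102=35  103=36  104=42
Turnaround (C−A): 100=12  101=23  102=32  103=32  104=34
Turnaround = completion − arrival: 100=12, 101=23, 102=32, 103=32, 104=34
Total turnaround = 12 + 23 + 32 + 32 + 34 = 133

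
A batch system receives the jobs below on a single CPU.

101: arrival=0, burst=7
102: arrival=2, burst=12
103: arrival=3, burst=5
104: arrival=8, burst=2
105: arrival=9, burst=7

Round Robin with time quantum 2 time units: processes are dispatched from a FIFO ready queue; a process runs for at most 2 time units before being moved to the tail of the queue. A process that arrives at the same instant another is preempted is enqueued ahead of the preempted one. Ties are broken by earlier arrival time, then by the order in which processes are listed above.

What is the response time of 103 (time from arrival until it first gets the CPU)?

3

Timeline: | 101 0-2 | 102 2-4 | 101 4-6 | 103 6-8 | 102 8-10 | 101 10-12 | 104 12-14 | 103 14-16 | 105 16-18 | 102 18-20 | 101 20-21 | 103 21-22 | 105 22-24 | 102 24-26 | 105 26-28 | 102 28-30 | 105 30-31 | 102 31-33 |
Completion: 101=21  102=33  103=22  104=14  105=31
Response(103) = first start − arrival = 6 − 3 = 3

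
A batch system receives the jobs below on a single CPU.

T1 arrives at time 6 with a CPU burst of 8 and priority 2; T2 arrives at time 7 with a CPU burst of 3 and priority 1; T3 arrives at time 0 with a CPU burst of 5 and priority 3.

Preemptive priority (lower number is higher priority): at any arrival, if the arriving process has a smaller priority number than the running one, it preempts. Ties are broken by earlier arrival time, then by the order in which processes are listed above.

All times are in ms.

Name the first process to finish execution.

T3

Timeline: | T3 0-5 | idle 5-6 | T1 6-7 | T2 7-10 | T1 10-17 |
Completion: T1=17  T2=10  T3=5
Finish order: T3 → T2 → T1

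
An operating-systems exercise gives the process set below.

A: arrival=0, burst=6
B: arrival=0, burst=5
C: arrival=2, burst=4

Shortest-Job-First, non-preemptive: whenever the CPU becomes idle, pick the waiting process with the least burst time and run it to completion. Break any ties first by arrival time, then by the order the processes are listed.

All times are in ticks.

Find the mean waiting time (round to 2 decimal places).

Timeline: | B 0-5 | C 5-9 | A 9-15 |
Completion: A=15  B=5  C=9
Turnaround (C−A): A=15  B=5  C=7
Waiting times: A=9, B=0, C=3
Average waiting = (9+0+3) / 3 = 12/3 = 4.00

4.00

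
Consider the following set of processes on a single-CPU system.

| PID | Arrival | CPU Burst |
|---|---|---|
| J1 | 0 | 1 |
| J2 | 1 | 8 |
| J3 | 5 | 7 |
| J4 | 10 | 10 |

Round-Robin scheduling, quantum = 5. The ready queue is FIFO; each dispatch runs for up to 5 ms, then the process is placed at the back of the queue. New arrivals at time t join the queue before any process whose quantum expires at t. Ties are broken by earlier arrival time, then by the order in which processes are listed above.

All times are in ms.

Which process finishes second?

Gantt: | J1 0-1 | J2 1-6 | J3 6-11 | J2 11-14 | J4 14-19 | J3 19-21 | J4 21-26 |
Completion: J1=1  J2=14  J3=21  J4=26
Turnaround (C−A): J1=1  J2=13  J3=16  J4=16
Finish order: J1 → J2 → J3 → J4

J2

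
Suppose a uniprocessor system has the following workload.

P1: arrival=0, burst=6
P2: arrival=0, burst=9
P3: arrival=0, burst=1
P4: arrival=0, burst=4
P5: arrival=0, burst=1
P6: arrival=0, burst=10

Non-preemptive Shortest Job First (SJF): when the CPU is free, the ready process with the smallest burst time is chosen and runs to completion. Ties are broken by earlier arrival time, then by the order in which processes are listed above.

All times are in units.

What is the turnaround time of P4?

6

Timeline: | P3 0-1 | P5 1-2 | P4 2-6 | P1 6-12 | P2 12-21 | P6 21-31 |
Completion: P1=12  P2=21  P3=1  P4=6  P5=2  P6=31
Turnaround(P4) = completion − arrival = 6 − 0 = 6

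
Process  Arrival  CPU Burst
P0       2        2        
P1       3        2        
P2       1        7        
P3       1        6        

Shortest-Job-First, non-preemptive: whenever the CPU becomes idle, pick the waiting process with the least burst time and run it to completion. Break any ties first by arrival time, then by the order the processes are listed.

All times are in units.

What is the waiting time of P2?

Gantt: | idle 0-1 | P3 1-7 | P0 7-9 | P1 9-11 | P2 11-18 |
Completion: P0=9  P1=11  P2=18  P3=7
Turnaround (C−A): P0=7  P1=8  P2=17  P3=6
Waiting(P2) = turnaround − burst = 17 − 7 = 10

10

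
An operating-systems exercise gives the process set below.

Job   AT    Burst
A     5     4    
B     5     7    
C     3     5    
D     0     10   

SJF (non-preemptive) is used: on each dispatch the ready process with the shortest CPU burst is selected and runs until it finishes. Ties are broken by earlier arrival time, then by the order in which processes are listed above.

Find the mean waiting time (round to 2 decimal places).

Schedule: | D 0-10 | A 10-14 | C 14-19 | B 19-26 |
Completion: A=14  B=26  C=19  D=10
Waiting times: A=5, B=14, C=11, D=0
Average waiting = (5+14+11+0) / 4 = 30/4 = 7.50

7.50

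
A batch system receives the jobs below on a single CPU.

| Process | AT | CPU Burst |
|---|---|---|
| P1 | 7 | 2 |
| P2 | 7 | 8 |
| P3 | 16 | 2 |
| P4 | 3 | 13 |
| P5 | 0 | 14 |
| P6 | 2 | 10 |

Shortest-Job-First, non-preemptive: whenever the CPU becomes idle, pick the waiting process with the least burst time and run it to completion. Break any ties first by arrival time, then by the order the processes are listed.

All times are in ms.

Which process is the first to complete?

Schedule: | P5 0-14 | P1 14-16 | P3 16-18 | P2 18-26 | P6 26-36 | P4 36-49 |
Completion: P1=16  P2=26  P3=18  P4=49  P5=14  P6=36
Finish order: P5 → P1 → P3 → P2 → P6 → P4

P5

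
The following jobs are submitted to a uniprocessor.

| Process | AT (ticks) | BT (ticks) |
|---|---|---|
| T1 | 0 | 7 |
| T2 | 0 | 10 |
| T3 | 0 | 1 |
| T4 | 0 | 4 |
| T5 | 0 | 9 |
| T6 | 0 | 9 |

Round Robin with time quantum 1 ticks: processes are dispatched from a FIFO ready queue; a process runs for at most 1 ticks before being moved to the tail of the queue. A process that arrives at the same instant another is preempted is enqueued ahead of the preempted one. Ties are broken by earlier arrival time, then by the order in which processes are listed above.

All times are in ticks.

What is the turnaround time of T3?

3

Gantt: | T1 0-1 | T2 1-2 | T3 2-3 | T4 3-4 | T5 4-5 | T6 5-6 | T1 6-7 | T2 7-8 | T4 8-9 | T5 9-10 | T6 10-11 | T1 11-12 | T2 12-13 | T4 13-14 | T5 14-15 | T6 15-16 | T1 16-17 | T2 17-18 | T4 18-19 | T5 19-20 | T6 20-21 | T1 21-22 | T2 22-23 | T5 23-24 | T6 24-25 | T1 25-26 | T2 26-27 | T5 27-28 | T6 28-29 | T1 29-30 | T2 30-31 | T5 31-32 | T6 32-33 | T2 33-34 | T5 34-35 | T6 35-36 | T2 36-37 | T5 37-38 | T6 38-39 | T2 39-40 |
Completion: T1=30  T2=40  T3=3  T4=19  T5=38  T6=39
Turnaround (C−A): T1=30  T2=40  T3=3  T4=19  T5=38  T6=39
Turnaround(T3) = completion − arrival = 3 − 0 = 3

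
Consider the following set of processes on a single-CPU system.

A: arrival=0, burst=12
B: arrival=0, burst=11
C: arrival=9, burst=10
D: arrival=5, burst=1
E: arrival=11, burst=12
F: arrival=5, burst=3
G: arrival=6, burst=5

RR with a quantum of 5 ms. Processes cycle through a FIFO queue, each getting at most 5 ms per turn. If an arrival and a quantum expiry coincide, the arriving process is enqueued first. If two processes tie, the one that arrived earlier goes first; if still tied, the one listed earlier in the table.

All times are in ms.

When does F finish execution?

14

Timeline: | A 0-5 | B 5-10 | D 10-11 | F 11-14 | A 14-19 | G 19-24 | C 24-29 | B 29-34 | E 34-39 | A 39-41 | C 41-46 | B 46-47 | E 47-54 |
Completion: A=41  B=47  C=46  D=11  E=54  F=14  G=24
Turnaround (C−A): A=41  B=47  C=37  D=6  E=43  F=9  G=18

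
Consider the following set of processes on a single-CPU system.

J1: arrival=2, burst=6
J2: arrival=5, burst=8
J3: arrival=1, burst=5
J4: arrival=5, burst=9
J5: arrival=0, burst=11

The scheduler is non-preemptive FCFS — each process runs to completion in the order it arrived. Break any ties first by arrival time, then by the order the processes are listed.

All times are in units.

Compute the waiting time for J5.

Gantt: | J5 0-11 | J3 11-16 | J1 16-22 | J2 22-30 | J4 30-39 |
Completion: J1=22  J2=30  J3=16  J4=39  J5=11
Turnaround (C−A): J1=20  J2=25  J3=15  J4=34  J5=11
Waiting(J5) = turnaround − burst = 11 − 11 = 0

0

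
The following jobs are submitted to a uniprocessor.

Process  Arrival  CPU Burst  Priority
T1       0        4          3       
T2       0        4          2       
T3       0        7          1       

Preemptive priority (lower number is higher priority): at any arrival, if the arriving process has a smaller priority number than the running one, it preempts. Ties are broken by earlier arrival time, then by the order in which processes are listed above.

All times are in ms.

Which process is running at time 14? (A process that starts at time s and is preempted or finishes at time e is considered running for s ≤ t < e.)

T1

Schedule: | T3 0-7 | T2 7-11 | T1 11-15 |
Completion: T1=15  T2=11  T3=7
Turnaround (C−A): T1=15  T2=11  T3=7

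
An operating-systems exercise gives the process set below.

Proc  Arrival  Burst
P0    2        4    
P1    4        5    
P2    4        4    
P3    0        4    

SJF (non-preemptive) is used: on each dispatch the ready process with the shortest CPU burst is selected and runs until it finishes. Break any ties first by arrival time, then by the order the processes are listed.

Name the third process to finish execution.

P2

Timeline: | P3 0-4 | P0 4-8 | P2 8-12 | P1 12-17 |
Completion: P0=8  P1=17  P2=12  P3=4
Turnaround (C−A): P0=6  P1=13  P2=8  P3=4
Finish order: P3 → P0 → P2 → P1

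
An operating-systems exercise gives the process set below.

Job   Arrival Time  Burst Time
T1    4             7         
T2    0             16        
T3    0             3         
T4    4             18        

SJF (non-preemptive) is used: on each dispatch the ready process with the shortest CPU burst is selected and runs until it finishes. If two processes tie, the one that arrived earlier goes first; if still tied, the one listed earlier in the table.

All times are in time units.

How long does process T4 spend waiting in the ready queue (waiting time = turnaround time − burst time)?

Schedule: | T3 0-3 | T2 3-19 | T1 19-26 | T4 26-44 |
Completion: T1=26  T2=19  T3=3  T4=44
Turnaround (C−A): T1=22  T2=19  T3=3  T4=40
Waiting(T4) = turnaround − burst = 40 − 18 = 22

22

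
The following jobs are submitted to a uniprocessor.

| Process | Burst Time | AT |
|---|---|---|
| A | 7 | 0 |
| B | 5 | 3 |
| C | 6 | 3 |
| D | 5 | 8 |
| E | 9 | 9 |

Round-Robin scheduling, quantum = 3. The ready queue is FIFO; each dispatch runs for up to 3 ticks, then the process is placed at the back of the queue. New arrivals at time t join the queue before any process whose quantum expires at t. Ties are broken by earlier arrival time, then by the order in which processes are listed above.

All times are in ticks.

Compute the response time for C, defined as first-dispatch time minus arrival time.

3

Gantt: | A 0-3 | B 3-6 | C 6-9 | A 9-12 | B 12-14 | D 14-17 | E 17-20 | C 20-23 | A 23-24 | D 24-26 | E 26-32 |
Completion: A=24  B=14  C=23  D=26  E=32
Turnaround (C−A): A=24  B=11  C=20  D=18  E=23
Response(C) = first start − arrival = 6 − 3 = 3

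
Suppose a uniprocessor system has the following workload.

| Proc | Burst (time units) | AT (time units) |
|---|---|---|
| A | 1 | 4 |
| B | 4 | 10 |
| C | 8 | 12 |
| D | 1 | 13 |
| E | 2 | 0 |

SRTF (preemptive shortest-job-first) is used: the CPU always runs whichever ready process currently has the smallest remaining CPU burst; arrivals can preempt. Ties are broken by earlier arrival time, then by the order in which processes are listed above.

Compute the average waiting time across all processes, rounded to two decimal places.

Gantt: | E 0-2 | idle 2-4 | A 4-5 | idle 5-10 | B 10-14 | D 14-15 | C 15-23 |
Completion: A=5  B=14  C=23  D=15  E=2
Turnaround (C−A): A=1  B=4  C=11  D=2  E=2
Waiting times: A=0, B=0, C=3, D=1, E=0
Average waiting = (0+0+3+1+0) / 5 = 4/5 = 0.80

0.80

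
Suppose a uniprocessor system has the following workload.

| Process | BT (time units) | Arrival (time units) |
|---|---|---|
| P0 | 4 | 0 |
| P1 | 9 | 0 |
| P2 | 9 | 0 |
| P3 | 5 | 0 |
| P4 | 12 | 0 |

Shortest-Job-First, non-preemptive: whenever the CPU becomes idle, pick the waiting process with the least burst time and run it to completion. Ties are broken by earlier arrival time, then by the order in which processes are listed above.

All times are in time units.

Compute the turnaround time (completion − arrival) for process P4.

39

Schedule: | P0 0-4 | P3 4-9 | P1 9-18 | P2 18-27 | P4 27-39 |
Completion: P0=4  P1=18  P2=27  P3=9  P4=39
Turnaround(P4) = completion − arrival = 39 − 0 = 39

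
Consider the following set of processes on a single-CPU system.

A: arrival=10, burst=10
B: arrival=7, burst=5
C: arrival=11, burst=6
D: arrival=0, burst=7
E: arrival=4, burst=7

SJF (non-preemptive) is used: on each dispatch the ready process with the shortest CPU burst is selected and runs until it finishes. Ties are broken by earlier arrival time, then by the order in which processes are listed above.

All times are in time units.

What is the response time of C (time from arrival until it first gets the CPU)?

1

Timeline: | D 0-7 | B 7-12 | C 12-18 | E 18-25 | A 25-35 |
Completion: A=35  B=12  C=18  D=7  E=25
Turnaround (C−A): A=25  B=5  C=7  D=7  E=21
Response(C) = first start − arrival = 12 − 11 = 1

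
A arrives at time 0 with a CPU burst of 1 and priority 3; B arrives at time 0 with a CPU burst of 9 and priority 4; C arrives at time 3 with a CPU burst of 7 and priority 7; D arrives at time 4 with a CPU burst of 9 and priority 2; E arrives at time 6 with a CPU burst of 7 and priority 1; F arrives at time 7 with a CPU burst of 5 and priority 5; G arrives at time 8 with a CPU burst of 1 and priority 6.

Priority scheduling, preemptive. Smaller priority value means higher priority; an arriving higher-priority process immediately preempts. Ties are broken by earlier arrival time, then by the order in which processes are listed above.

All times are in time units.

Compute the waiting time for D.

7

Timeline: | A 0-1 | B 1-4 | D 4-6 | E 6-13 | D 13-20 | B 20-26 | F 26-31 | G 31-32 | C 32-39 |
Completion: A=1  B=26  C=39  D=20  E=13  F=31  G=32
Waiting(D) = turnaround − burst = 16 − 9 = 7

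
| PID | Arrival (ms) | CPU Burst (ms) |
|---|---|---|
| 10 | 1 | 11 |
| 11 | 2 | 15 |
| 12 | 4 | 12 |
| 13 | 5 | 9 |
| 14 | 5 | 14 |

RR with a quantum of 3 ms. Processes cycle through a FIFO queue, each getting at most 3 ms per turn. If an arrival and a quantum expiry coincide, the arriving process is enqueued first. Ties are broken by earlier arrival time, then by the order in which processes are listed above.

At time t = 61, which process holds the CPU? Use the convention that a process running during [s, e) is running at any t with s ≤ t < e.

Gantt: | idle 0-1 | 10 1-4 | 11 4-7 | 12 7-10 | 10 10-13 | 13 13-16 | 14 16-19 | 11 19-22 | 12 22-25 | 10 25-28 | 13 28-31 | 14 31-34 | 11 34-37 | 12 37-40 | 10 40-42 | 13 42-45 | 14 45-48 | 11 48-51 | 12 51-54 | 14 54-57 | 11 57-60 | 14 60-62 |
Completion: 10=42  11=60  12=54  13=45  14=62

14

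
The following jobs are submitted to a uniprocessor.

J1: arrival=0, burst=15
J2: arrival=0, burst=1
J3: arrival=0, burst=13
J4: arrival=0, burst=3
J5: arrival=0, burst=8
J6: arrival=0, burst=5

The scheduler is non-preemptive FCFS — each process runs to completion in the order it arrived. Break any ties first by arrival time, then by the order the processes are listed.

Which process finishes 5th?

J5

Timeline: | J1 0-15 | J2 15-16 | J3 16-29 | J4 29-32 | J5 32-40 | J6 40-45 |
Completion: J1=15  J2=16  J3=29  J4=32  J5=40  J6=45
Turnaround (C−A): J1=15  J2=16  J3=29  J4=32  J5=40  J6=45
Finish order: J1 → J2 → J3 → J4 → J5 → J6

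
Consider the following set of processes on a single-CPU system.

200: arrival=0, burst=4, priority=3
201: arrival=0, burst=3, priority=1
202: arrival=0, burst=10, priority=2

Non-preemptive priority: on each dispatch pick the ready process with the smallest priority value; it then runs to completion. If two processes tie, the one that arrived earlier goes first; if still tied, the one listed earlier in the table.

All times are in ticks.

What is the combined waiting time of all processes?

16

Gantt: | 201 0-3 | 202 3-13 | 200 13-17 |
Completion: 200=17  201=3  202=13
Turnaround (C−A): 200=17  201=3  202=13
Waiting = turnaround − burst: 200=13, 201=0, 202=3
Total waiting = 13 + 0 + 3 = 16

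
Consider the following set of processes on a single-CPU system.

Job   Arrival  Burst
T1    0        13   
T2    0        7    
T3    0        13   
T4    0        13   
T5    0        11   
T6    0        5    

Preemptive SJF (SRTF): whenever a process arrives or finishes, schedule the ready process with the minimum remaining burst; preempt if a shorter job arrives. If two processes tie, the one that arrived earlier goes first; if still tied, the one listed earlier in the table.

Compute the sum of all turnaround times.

187

Gantt: | T6 0-5 | T2 5-12 | T5 12-23 | T1 23-36 | T3 36-49 | T4 49-62 |
Completion: T1=36  T2=12  T3=49  T4=62  T5=23  T6=5
Turnaround (C−A): T1=36  T2=12  T3=49  T4=62  T5=23  T6=5
Turnaround = completion − arrival: T1=36, T2=12, T3=49, T4=62, T5=23, T6=5
Total turnaround = 36 + 12 + 49 + 62 + 23 + 5 = 187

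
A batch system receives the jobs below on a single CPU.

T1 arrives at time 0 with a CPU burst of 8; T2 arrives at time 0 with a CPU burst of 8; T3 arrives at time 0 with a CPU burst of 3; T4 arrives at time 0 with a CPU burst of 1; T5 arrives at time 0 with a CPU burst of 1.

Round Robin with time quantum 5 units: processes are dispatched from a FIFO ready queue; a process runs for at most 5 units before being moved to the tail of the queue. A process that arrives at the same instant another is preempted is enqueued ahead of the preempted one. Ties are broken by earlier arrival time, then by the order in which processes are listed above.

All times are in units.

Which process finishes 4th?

T1

Gantt: | T1 0-5 | T2 5-10 | T3 10-13 | T4 13-14 | T5 14-15 | T1 15-18 | T2 18-21 |
Completion: T1=18  T2=21  T3=13  T4=14  T5=15
Turnaround (C−A): T1=18  T2=21  T3=13  T4=14  T5=15
Finish order: T3 → T4 → T5 → T1 → T2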